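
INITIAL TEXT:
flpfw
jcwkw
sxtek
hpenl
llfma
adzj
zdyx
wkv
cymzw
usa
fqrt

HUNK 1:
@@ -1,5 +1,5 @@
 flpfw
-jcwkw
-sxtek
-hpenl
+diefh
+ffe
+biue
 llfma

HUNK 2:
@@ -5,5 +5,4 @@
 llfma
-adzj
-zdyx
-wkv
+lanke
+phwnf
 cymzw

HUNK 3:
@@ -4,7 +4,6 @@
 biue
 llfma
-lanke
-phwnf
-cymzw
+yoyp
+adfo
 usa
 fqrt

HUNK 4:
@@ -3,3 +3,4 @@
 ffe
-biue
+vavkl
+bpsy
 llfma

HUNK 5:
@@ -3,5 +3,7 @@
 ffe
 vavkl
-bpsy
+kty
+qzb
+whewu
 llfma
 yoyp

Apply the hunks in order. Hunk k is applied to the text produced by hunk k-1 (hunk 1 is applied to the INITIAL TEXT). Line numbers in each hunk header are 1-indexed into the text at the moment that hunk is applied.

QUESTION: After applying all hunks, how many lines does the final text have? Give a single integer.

Hunk 1: at line 1 remove [jcwkw,sxtek,hpenl] add [diefh,ffe,biue] -> 11 lines: flpfw diefh ffe biue llfma adzj zdyx wkv cymzw usa fqrt
Hunk 2: at line 5 remove [adzj,zdyx,wkv] add [lanke,phwnf] -> 10 lines: flpfw diefh ffe biue llfma lanke phwnf cymzw usa fqrt
Hunk 3: at line 4 remove [lanke,phwnf,cymzw] add [yoyp,adfo] -> 9 lines: flpfw diefh ffe biue llfma yoyp adfo usa fqrt
Hunk 4: at line 3 remove [biue] add [vavkl,bpsy] -> 10 lines: flpfw diefh ffe vavkl bpsy llfma yoyp adfo usa fqrt
Hunk 5: at line 3 remove [bpsy] add [kty,qzb,whewu] -> 12 lines: flpfw diefh ffe vavkl kty qzb whewu llfma yoyp adfo usa fqrt
Final line count: 12

Answer: 12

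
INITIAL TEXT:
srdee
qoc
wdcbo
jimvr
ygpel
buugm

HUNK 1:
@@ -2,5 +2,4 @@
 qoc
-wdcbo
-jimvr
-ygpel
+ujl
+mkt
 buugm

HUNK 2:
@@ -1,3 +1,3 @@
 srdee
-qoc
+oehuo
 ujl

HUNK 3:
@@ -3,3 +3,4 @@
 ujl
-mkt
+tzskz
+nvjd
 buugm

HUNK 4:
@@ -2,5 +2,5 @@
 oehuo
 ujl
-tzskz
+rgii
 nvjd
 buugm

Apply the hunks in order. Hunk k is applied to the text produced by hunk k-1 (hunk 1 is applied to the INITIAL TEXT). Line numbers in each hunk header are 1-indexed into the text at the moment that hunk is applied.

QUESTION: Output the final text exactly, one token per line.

Answer: srdee
oehuo
ujl
rgii
nvjd
buugm

Derivation:
Hunk 1: at line 2 remove [wdcbo,jimvr,ygpel] add [ujl,mkt] -> 5 lines: srdee qoc ujl mkt buugm
Hunk 2: at line 1 remove [qoc] add [oehuo] -> 5 lines: srdee oehuo ujl mkt buugm
Hunk 3: at line 3 remove [mkt] add [tzskz,nvjd] -> 6 lines: srdee oehuo ujl tzskz nvjd buugm
Hunk 4: at line 2 remove [tzskz] add [rgii] -> 6 lines: srdee oehuo ujl rgii nvjd buugm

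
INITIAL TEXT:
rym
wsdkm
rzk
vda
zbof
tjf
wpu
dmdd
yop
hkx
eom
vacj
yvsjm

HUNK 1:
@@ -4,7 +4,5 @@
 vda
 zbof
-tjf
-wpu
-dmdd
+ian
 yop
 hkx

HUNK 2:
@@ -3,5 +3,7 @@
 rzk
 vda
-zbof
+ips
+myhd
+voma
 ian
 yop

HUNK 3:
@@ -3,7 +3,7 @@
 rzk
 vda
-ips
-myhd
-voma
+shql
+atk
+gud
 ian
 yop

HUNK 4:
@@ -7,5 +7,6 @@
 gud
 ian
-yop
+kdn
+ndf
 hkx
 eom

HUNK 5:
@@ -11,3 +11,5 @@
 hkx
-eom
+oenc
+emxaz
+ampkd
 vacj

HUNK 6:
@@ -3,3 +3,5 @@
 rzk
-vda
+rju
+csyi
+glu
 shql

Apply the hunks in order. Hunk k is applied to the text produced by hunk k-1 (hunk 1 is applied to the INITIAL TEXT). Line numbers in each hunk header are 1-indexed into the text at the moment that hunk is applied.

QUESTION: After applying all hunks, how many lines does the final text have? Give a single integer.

Hunk 1: at line 4 remove [tjf,wpu,dmdd] add [ian] -> 11 lines: rym wsdkm rzk vda zbof ian yop hkx eom vacj yvsjm
Hunk 2: at line 3 remove [zbof] add [ips,myhd,voma] -> 13 lines: rym wsdkm rzk vda ips myhd voma ian yop hkx eom vacj yvsjm
Hunk 3: at line 3 remove [ips,myhd,voma] add [shql,atk,gud] -> 13 lines: rym wsdkm rzk vda shql atk gud ian yop hkx eom vacj yvsjm
Hunk 4: at line 7 remove [yop] add [kdn,ndf] -> 14 lines: rym wsdkm rzk vda shql atk gud ian kdn ndf hkx eom vacj yvsjm
Hunk 5: at line 11 remove [eom] add [oenc,emxaz,ampkd] -> 16 lines: rym wsdkm rzk vda shql atk gud ian kdn ndf hkx oenc emxaz ampkd vacj yvsjm
Hunk 6: at line 3 remove [vda] add [rju,csyi,glu] -> 18 lines: rym wsdkm rzk rju csyi glu shql atk gud ian kdn ndf hkx oenc emxaz ampkd vacj yvsjm
Final line count: 18

Answer: 18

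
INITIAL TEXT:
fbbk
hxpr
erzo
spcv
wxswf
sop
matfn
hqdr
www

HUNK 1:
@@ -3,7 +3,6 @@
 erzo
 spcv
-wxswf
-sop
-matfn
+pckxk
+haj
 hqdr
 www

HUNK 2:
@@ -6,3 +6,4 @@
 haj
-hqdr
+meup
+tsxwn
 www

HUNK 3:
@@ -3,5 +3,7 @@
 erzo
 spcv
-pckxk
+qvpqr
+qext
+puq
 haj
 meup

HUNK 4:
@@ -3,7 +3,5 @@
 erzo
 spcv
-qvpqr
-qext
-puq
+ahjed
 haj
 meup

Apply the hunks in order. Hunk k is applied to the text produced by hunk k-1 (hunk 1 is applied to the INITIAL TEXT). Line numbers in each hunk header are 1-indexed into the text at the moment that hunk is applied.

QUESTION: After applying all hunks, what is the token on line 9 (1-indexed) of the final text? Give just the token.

Answer: www

Derivation:
Hunk 1: at line 3 remove [wxswf,sop,matfn] add [pckxk,haj] -> 8 lines: fbbk hxpr erzo spcv pckxk haj hqdr www
Hunk 2: at line 6 remove [hqdr] add [meup,tsxwn] -> 9 lines: fbbk hxpr erzo spcv pckxk haj meup tsxwn www
Hunk 3: at line 3 remove [pckxk] add [qvpqr,qext,puq] -> 11 lines: fbbk hxpr erzo spcv qvpqr qext puq haj meup tsxwn www
Hunk 4: at line 3 remove [qvpqr,qext,puq] add [ahjed] -> 9 lines: fbbk hxpr erzo spcv ahjed haj meup tsxwn www
Final line 9: www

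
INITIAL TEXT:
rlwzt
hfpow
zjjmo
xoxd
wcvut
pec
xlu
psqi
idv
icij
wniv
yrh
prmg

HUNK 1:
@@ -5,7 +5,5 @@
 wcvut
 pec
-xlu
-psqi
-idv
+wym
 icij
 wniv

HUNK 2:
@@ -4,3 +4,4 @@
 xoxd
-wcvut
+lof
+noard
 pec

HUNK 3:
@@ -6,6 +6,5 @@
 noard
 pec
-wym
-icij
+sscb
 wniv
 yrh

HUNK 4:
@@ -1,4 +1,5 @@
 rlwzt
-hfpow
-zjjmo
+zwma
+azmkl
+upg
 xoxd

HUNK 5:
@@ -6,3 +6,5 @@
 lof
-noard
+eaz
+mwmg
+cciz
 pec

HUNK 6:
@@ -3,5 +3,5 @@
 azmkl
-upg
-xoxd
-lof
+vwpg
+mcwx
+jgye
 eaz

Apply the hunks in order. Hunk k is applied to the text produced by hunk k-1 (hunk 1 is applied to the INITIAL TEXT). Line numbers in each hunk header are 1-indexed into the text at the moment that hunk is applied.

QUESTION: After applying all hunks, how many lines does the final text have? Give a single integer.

Answer: 14

Derivation:
Hunk 1: at line 5 remove [xlu,psqi,idv] add [wym] -> 11 lines: rlwzt hfpow zjjmo xoxd wcvut pec wym icij wniv yrh prmg
Hunk 2: at line 4 remove [wcvut] add [lof,noard] -> 12 lines: rlwzt hfpow zjjmo xoxd lof noard pec wym icij wniv yrh prmg
Hunk 3: at line 6 remove [wym,icij] add [sscb] -> 11 lines: rlwzt hfpow zjjmo xoxd lof noard pec sscb wniv yrh prmg
Hunk 4: at line 1 remove [hfpow,zjjmo] add [zwma,azmkl,upg] -> 12 lines: rlwzt zwma azmkl upg xoxd lof noard pec sscb wniv yrh prmg
Hunk 5: at line 6 remove [noard] add [eaz,mwmg,cciz] -> 14 lines: rlwzt zwma azmkl upg xoxd lof eaz mwmg cciz pec sscb wniv yrh prmg
Hunk 6: at line 3 remove [upg,xoxd,lof] add [vwpg,mcwx,jgye] -> 14 lines: rlwzt zwma azmkl vwpg mcwx jgye eaz mwmg cciz pec sscb wniv yrh prmg
Final line count: 14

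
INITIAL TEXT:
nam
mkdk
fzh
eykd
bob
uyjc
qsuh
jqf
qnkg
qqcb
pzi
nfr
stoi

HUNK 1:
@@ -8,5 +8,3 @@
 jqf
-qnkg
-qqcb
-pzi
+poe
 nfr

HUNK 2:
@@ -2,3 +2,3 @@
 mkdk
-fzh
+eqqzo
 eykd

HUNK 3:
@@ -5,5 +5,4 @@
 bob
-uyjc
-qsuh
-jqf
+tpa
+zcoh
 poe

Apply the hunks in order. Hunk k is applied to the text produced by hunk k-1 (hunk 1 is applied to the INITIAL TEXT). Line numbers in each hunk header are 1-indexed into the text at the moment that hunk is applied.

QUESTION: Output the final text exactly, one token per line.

Hunk 1: at line 8 remove [qnkg,qqcb,pzi] add [poe] -> 11 lines: nam mkdk fzh eykd bob uyjc qsuh jqf poe nfr stoi
Hunk 2: at line 2 remove [fzh] add [eqqzo] -> 11 lines: nam mkdk eqqzo eykd bob uyjc qsuh jqf poe nfr stoi
Hunk 3: at line 5 remove [uyjc,qsuh,jqf] add [tpa,zcoh] -> 10 lines: nam mkdk eqqzo eykd bob tpa zcoh poe nfr stoi

Answer: nam
mkdk
eqqzo
eykd
bob
tpa
zcoh
poe
nfr
stoi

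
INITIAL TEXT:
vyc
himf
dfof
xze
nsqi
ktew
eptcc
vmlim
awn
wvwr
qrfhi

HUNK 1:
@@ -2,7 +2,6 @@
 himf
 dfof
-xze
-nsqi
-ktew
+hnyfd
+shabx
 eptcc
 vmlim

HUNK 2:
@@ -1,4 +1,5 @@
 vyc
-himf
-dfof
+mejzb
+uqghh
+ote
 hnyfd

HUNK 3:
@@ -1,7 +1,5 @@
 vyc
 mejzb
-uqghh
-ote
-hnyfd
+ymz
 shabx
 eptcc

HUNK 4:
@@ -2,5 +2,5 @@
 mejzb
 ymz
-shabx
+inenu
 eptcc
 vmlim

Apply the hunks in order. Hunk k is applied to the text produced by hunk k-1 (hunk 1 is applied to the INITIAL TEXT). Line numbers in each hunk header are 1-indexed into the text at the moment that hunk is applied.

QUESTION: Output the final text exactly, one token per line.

Answer: vyc
mejzb
ymz
inenu
eptcc
vmlim
awn
wvwr
qrfhi

Derivation:
Hunk 1: at line 2 remove [xze,nsqi,ktew] add [hnyfd,shabx] -> 10 lines: vyc himf dfof hnyfd shabx eptcc vmlim awn wvwr qrfhi
Hunk 2: at line 1 remove [himf,dfof] add [mejzb,uqghh,ote] -> 11 lines: vyc mejzb uqghh ote hnyfd shabx eptcc vmlim awn wvwr qrfhi
Hunk 3: at line 1 remove [uqghh,ote,hnyfd] add [ymz] -> 9 lines: vyc mejzb ymz shabx eptcc vmlim awn wvwr qrfhi
Hunk 4: at line 2 remove [shabx] add [inenu] -> 9 lines: vyc mejzb ymz inenu eptcc vmlim awn wvwr qrfhi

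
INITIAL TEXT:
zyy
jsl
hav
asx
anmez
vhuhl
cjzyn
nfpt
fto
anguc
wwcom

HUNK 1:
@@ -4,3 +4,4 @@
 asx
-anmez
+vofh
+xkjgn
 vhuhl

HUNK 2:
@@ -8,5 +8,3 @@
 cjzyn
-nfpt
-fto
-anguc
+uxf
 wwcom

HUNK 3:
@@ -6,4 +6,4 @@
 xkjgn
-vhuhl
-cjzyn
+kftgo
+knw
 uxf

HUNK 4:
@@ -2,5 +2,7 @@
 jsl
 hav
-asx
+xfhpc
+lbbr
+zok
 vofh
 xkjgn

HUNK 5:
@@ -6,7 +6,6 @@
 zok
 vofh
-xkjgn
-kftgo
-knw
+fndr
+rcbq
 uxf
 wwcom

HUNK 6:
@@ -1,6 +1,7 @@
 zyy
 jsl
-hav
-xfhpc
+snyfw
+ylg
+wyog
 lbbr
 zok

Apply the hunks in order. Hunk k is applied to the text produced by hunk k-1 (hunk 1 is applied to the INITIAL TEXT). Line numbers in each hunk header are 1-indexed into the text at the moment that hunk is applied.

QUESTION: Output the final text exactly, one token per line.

Answer: zyy
jsl
snyfw
ylg
wyog
lbbr
zok
vofh
fndr
rcbq
uxf
wwcom

Derivation:
Hunk 1: at line 4 remove [anmez] add [vofh,xkjgn] -> 12 lines: zyy jsl hav asx vofh xkjgn vhuhl cjzyn nfpt fto anguc wwcom
Hunk 2: at line 8 remove [nfpt,fto,anguc] add [uxf] -> 10 lines: zyy jsl hav asx vofh xkjgn vhuhl cjzyn uxf wwcom
Hunk 3: at line 6 remove [vhuhl,cjzyn] add [kftgo,knw] -> 10 lines: zyy jsl hav asx vofh xkjgn kftgo knw uxf wwcom
Hunk 4: at line 2 remove [asx] add [xfhpc,lbbr,zok] -> 12 lines: zyy jsl hav xfhpc lbbr zok vofh xkjgn kftgo knw uxf wwcom
Hunk 5: at line 6 remove [xkjgn,kftgo,knw] add [fndr,rcbq] -> 11 lines: zyy jsl hav xfhpc lbbr zok vofh fndr rcbq uxf wwcom
Hunk 6: at line 1 remove [hav,xfhpc] add [snyfw,ylg,wyog] -> 12 lines: zyy jsl snyfw ylg wyog lbbr zok vofh fndr rcbq uxf wwcom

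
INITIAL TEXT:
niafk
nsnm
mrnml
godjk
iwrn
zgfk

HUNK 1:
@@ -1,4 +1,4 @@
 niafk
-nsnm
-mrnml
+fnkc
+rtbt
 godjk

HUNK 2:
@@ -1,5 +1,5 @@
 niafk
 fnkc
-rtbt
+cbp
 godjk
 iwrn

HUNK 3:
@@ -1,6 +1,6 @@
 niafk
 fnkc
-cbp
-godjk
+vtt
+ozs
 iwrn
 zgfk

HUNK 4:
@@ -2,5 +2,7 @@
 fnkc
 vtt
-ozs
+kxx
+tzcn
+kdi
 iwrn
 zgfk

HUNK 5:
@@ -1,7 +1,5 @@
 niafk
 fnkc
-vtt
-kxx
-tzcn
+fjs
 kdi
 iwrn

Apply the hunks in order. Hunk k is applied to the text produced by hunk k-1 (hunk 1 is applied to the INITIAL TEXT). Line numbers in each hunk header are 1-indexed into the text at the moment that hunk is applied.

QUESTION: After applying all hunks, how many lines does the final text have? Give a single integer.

Hunk 1: at line 1 remove [nsnm,mrnml] add [fnkc,rtbt] -> 6 lines: niafk fnkc rtbt godjk iwrn zgfk
Hunk 2: at line 1 remove [rtbt] add [cbp] -> 6 lines: niafk fnkc cbp godjk iwrn zgfk
Hunk 3: at line 1 remove [cbp,godjk] add [vtt,ozs] -> 6 lines: niafk fnkc vtt ozs iwrn zgfk
Hunk 4: at line 2 remove [ozs] add [kxx,tzcn,kdi] -> 8 lines: niafk fnkc vtt kxx tzcn kdi iwrn zgfk
Hunk 5: at line 1 remove [vtt,kxx,tzcn] add [fjs] -> 6 lines: niafk fnkc fjs kdi iwrn zgfk
Final line count: 6

Answer: 6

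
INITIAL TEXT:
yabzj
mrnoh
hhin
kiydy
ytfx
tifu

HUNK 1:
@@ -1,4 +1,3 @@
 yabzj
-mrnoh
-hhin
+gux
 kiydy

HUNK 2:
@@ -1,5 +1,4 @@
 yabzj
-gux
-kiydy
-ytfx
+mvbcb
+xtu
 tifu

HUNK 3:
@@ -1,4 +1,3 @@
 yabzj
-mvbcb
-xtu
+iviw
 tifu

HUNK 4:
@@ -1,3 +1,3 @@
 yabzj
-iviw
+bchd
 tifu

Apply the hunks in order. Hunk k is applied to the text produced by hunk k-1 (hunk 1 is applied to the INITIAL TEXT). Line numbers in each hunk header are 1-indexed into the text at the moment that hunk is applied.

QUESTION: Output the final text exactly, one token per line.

Answer: yabzj
bchd
tifu

Derivation:
Hunk 1: at line 1 remove [mrnoh,hhin] add [gux] -> 5 lines: yabzj gux kiydy ytfx tifu
Hunk 2: at line 1 remove [gux,kiydy,ytfx] add [mvbcb,xtu] -> 4 lines: yabzj mvbcb xtu tifu
Hunk 3: at line 1 remove [mvbcb,xtu] add [iviw] -> 3 lines: yabzj iviw tifu
Hunk 4: at line 1 remove [iviw] add [bchd] -> 3 lines: yabzj bchd tifu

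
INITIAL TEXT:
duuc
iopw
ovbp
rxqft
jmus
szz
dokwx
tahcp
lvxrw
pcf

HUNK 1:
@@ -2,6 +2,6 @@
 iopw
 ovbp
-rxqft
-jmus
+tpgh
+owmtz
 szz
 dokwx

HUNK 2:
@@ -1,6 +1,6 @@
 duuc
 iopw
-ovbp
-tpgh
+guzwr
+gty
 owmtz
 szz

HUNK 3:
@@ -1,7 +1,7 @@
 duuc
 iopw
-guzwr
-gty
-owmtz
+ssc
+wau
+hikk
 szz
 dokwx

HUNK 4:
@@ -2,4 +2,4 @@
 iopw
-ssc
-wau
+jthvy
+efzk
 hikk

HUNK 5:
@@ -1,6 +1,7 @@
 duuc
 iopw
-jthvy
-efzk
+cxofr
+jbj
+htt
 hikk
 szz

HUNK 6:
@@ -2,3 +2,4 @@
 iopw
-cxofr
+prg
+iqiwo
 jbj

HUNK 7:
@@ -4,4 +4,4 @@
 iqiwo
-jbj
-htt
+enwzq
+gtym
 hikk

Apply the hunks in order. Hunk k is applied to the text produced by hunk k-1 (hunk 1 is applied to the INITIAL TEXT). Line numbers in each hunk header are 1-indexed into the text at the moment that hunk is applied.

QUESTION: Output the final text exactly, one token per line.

Answer: duuc
iopw
prg
iqiwo
enwzq
gtym
hikk
szz
dokwx
tahcp
lvxrw
pcf

Derivation:
Hunk 1: at line 2 remove [rxqft,jmus] add [tpgh,owmtz] -> 10 lines: duuc iopw ovbp tpgh owmtz szz dokwx tahcp lvxrw pcf
Hunk 2: at line 1 remove [ovbp,tpgh] add [guzwr,gty] -> 10 lines: duuc iopw guzwr gty owmtz szz dokwx tahcp lvxrw pcf
Hunk 3: at line 1 remove [guzwr,gty,owmtz] add [ssc,wau,hikk] -> 10 lines: duuc iopw ssc wau hikk szz dokwx tahcp lvxrw pcf
Hunk 4: at line 2 remove [ssc,wau] add [jthvy,efzk] -> 10 lines: duuc iopw jthvy efzk hikk szz dokwx tahcp lvxrw pcf
Hunk 5: at line 1 remove [jthvy,efzk] add [cxofr,jbj,htt] -> 11 lines: duuc iopw cxofr jbj htt hikk szz dokwx tahcp lvxrw pcf
Hunk 6: at line 2 remove [cxofr] add [prg,iqiwo] -> 12 lines: duuc iopw prg iqiwo jbj htt hikk szz dokwx tahcp lvxrw pcf
Hunk 7: at line 4 remove [jbj,htt] add [enwzq,gtym] -> 12 lines: duuc iopw prg iqiwo enwzq gtym hikk szz dokwx tahcp lvxrw pcf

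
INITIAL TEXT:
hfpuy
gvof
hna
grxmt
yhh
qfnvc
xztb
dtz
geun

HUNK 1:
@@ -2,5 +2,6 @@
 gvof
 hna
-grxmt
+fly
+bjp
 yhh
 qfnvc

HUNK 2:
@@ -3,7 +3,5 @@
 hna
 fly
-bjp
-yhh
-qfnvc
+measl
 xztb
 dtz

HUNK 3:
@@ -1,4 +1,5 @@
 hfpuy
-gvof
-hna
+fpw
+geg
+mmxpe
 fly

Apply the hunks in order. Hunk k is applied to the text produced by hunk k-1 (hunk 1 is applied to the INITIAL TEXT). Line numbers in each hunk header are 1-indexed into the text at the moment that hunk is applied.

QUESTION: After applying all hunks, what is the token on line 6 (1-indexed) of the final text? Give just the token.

Hunk 1: at line 2 remove [grxmt] add [fly,bjp] -> 10 lines: hfpuy gvof hna fly bjp yhh qfnvc xztb dtz geun
Hunk 2: at line 3 remove [bjp,yhh,qfnvc] add [measl] -> 8 lines: hfpuy gvof hna fly measl xztb dtz geun
Hunk 3: at line 1 remove [gvof,hna] add [fpw,geg,mmxpe] -> 9 lines: hfpuy fpw geg mmxpe fly measl xztb dtz geun
Final line 6: measl

Answer: measl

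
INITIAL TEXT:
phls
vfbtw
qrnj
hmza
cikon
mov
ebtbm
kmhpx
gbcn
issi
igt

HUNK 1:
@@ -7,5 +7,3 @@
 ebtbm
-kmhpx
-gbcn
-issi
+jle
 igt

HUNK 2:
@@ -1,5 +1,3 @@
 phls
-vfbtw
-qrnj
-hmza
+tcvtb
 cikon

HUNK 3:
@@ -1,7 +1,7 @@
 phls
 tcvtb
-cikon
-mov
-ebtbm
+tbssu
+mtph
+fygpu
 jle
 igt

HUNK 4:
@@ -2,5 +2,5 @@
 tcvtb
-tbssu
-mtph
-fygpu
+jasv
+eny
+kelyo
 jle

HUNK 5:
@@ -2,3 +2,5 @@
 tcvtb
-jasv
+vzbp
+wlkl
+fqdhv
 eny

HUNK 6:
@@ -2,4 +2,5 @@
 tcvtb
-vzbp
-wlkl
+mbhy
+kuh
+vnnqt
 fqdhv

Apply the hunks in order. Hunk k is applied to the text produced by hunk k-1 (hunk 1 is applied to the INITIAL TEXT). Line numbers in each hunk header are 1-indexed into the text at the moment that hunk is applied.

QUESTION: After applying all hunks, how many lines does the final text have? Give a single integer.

Answer: 10

Derivation:
Hunk 1: at line 7 remove [kmhpx,gbcn,issi] add [jle] -> 9 lines: phls vfbtw qrnj hmza cikon mov ebtbm jle igt
Hunk 2: at line 1 remove [vfbtw,qrnj,hmza] add [tcvtb] -> 7 lines: phls tcvtb cikon mov ebtbm jle igt
Hunk 3: at line 1 remove [cikon,mov,ebtbm] add [tbssu,mtph,fygpu] -> 7 lines: phls tcvtb tbssu mtph fygpu jle igt
Hunk 4: at line 2 remove [tbssu,mtph,fygpu] add [jasv,eny,kelyo] -> 7 lines: phls tcvtb jasv eny kelyo jle igt
Hunk 5: at line 2 remove [jasv] add [vzbp,wlkl,fqdhv] -> 9 lines: phls tcvtb vzbp wlkl fqdhv eny kelyo jle igt
Hunk 6: at line 2 remove [vzbp,wlkl] add [mbhy,kuh,vnnqt] -> 10 lines: phls tcvtb mbhy kuh vnnqt fqdhv eny kelyo jle igt
Final line count: 10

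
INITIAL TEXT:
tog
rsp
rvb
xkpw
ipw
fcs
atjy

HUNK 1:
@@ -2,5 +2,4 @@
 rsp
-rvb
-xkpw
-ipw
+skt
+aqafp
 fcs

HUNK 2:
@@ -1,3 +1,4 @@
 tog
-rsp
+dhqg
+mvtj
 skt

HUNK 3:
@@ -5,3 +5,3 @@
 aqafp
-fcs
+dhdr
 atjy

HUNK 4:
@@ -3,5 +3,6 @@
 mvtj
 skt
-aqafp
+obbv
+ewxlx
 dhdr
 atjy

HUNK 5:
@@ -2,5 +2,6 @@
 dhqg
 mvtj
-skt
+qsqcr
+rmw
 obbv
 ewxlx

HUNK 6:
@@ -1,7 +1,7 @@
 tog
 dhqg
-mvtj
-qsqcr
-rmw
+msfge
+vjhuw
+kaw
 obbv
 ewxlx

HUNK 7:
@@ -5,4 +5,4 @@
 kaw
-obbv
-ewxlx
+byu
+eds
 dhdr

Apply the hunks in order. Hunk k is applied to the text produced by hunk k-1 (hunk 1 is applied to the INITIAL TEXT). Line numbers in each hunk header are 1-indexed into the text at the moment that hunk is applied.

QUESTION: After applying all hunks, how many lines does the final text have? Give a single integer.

Answer: 9

Derivation:
Hunk 1: at line 2 remove [rvb,xkpw,ipw] add [skt,aqafp] -> 6 lines: tog rsp skt aqafp fcs atjy
Hunk 2: at line 1 remove [rsp] add [dhqg,mvtj] -> 7 lines: tog dhqg mvtj skt aqafp fcs atjy
Hunk 3: at line 5 remove [fcs] add [dhdr] -> 7 lines: tog dhqg mvtj skt aqafp dhdr atjy
Hunk 4: at line 3 remove [aqafp] add [obbv,ewxlx] -> 8 lines: tog dhqg mvtj skt obbv ewxlx dhdr atjy
Hunk 5: at line 2 remove [skt] add [qsqcr,rmw] -> 9 lines: tog dhqg mvtj qsqcr rmw obbv ewxlx dhdr atjy
Hunk 6: at line 1 remove [mvtj,qsqcr,rmw] add [msfge,vjhuw,kaw] -> 9 lines: tog dhqg msfge vjhuw kaw obbv ewxlx dhdr atjy
Hunk 7: at line 5 remove [obbv,ewxlx] add [byu,eds] -> 9 lines: tog dhqg msfge vjhuw kaw byu eds dhdr atjy
Final line count: 9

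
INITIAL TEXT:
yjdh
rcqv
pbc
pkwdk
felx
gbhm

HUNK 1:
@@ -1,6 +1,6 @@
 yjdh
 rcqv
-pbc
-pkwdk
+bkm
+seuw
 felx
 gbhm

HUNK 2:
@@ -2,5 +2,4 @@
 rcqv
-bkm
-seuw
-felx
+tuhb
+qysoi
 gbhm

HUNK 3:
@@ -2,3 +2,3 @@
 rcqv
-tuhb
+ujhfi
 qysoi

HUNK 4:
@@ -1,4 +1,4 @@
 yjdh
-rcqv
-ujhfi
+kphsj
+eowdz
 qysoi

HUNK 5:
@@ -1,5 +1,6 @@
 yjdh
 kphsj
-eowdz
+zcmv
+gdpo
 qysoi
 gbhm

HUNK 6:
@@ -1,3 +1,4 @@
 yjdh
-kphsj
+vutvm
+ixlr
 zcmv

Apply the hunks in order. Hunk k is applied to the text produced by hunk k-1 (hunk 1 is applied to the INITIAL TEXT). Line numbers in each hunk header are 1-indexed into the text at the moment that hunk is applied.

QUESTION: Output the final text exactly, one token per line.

Hunk 1: at line 1 remove [pbc,pkwdk] add [bkm,seuw] -> 6 lines: yjdh rcqv bkm seuw felx gbhm
Hunk 2: at line 2 remove [bkm,seuw,felx] add [tuhb,qysoi] -> 5 lines: yjdh rcqv tuhb qysoi gbhm
Hunk 3: at line 2 remove [tuhb] add [ujhfi] -> 5 lines: yjdh rcqv ujhfi qysoi gbhm
Hunk 4: at line 1 remove [rcqv,ujhfi] add [kphsj,eowdz] -> 5 lines: yjdh kphsj eowdz qysoi gbhm
Hunk 5: at line 1 remove [eowdz] add [zcmv,gdpo] -> 6 lines: yjdh kphsj zcmv gdpo qysoi gbhm
Hunk 6: at line 1 remove [kphsj] add [vutvm,ixlr] -> 7 lines: yjdh vutvm ixlr zcmv gdpo qysoi gbhm

Answer: yjdh
vutvm
ixlr
zcmv
gdpo
qysoi
gbhm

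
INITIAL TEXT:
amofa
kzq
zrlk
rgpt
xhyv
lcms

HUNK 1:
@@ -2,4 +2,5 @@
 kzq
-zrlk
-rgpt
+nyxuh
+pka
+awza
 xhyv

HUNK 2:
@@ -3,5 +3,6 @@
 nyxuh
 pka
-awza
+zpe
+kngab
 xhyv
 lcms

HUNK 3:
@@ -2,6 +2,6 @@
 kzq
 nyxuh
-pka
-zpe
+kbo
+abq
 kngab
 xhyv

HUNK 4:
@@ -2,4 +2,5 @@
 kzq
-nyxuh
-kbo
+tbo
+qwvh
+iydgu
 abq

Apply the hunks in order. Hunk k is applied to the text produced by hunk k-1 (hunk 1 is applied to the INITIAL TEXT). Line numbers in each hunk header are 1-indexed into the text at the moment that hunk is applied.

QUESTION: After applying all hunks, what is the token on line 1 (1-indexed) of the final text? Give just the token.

Hunk 1: at line 2 remove [zrlk,rgpt] add [nyxuh,pka,awza] -> 7 lines: amofa kzq nyxuh pka awza xhyv lcms
Hunk 2: at line 3 remove [awza] add [zpe,kngab] -> 8 lines: amofa kzq nyxuh pka zpe kngab xhyv lcms
Hunk 3: at line 2 remove [pka,zpe] add [kbo,abq] -> 8 lines: amofa kzq nyxuh kbo abq kngab xhyv lcms
Hunk 4: at line 2 remove [nyxuh,kbo] add [tbo,qwvh,iydgu] -> 9 lines: amofa kzq tbo qwvh iydgu abq kngab xhyv lcms
Final line 1: amofa

Answer: amofa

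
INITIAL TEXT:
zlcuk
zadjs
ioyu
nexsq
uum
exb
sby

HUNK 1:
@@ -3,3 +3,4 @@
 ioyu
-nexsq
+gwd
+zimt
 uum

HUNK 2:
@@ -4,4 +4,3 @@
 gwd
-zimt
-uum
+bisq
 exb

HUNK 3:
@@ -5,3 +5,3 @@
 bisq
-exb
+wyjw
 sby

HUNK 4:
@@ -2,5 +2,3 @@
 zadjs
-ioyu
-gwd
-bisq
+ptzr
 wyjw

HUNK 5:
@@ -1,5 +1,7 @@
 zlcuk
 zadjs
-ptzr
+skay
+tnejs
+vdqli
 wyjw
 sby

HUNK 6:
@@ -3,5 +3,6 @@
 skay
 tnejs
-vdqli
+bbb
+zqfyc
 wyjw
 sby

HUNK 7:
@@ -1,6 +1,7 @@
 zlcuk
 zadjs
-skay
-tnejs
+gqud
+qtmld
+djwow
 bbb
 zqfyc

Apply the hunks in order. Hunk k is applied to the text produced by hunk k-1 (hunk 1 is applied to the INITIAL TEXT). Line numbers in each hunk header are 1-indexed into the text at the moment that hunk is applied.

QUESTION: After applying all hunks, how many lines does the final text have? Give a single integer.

Hunk 1: at line 3 remove [nexsq] add [gwd,zimt] -> 8 lines: zlcuk zadjs ioyu gwd zimt uum exb sby
Hunk 2: at line 4 remove [zimt,uum] add [bisq] -> 7 lines: zlcuk zadjs ioyu gwd bisq exb sby
Hunk 3: at line 5 remove [exb] add [wyjw] -> 7 lines: zlcuk zadjs ioyu gwd bisq wyjw sby
Hunk 4: at line 2 remove [ioyu,gwd,bisq] add [ptzr] -> 5 lines: zlcuk zadjs ptzr wyjw sby
Hunk 5: at line 1 remove [ptzr] add [skay,tnejs,vdqli] -> 7 lines: zlcuk zadjs skay tnejs vdqli wyjw sby
Hunk 6: at line 3 remove [vdqli] add [bbb,zqfyc] -> 8 lines: zlcuk zadjs skay tnejs bbb zqfyc wyjw sby
Hunk 7: at line 1 remove [skay,tnejs] add [gqud,qtmld,djwow] -> 9 lines: zlcuk zadjs gqud qtmld djwow bbb zqfyc wyjw sby
Final line count: 9

Answer: 9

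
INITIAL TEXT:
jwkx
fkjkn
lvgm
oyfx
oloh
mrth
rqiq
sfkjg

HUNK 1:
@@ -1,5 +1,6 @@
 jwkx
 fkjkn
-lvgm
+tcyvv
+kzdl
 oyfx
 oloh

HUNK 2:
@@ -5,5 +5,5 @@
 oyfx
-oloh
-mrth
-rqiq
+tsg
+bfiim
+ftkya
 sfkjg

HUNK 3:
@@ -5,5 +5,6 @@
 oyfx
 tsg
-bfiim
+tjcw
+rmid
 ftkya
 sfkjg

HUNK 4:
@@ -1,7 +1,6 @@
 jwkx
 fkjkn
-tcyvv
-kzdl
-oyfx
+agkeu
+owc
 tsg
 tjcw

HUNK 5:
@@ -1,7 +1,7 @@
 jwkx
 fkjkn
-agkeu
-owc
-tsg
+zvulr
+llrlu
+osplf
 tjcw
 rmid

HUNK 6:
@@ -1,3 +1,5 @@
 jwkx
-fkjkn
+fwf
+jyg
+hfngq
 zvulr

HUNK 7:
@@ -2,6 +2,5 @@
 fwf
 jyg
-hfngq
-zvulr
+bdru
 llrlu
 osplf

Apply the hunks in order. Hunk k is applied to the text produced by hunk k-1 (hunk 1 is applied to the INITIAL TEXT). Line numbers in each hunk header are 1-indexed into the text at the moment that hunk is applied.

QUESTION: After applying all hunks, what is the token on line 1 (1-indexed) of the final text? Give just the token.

Hunk 1: at line 1 remove [lvgm] add [tcyvv,kzdl] -> 9 lines: jwkx fkjkn tcyvv kzdl oyfx oloh mrth rqiq sfkjg
Hunk 2: at line 5 remove [oloh,mrth,rqiq] add [tsg,bfiim,ftkya] -> 9 lines: jwkx fkjkn tcyvv kzdl oyfx tsg bfiim ftkya sfkjg
Hunk 3: at line 5 remove [bfiim] add [tjcw,rmid] -> 10 lines: jwkx fkjkn tcyvv kzdl oyfx tsg tjcw rmid ftkya sfkjg
Hunk 4: at line 1 remove [tcyvv,kzdl,oyfx] add [agkeu,owc] -> 9 lines: jwkx fkjkn agkeu owc tsg tjcw rmid ftkya sfkjg
Hunk 5: at line 1 remove [agkeu,owc,tsg] add [zvulr,llrlu,osplf] -> 9 lines: jwkx fkjkn zvulr llrlu osplf tjcw rmid ftkya sfkjg
Hunk 6: at line 1 remove [fkjkn] add [fwf,jyg,hfngq] -> 11 lines: jwkx fwf jyg hfngq zvulr llrlu osplf tjcw rmid ftkya sfkjg
Hunk 7: at line 2 remove [hfngq,zvulr] add [bdru] -> 10 lines: jwkx fwf jyg bdru llrlu osplf tjcw rmid ftkya sfkjg
Final line 1: jwkx

Answer: jwkx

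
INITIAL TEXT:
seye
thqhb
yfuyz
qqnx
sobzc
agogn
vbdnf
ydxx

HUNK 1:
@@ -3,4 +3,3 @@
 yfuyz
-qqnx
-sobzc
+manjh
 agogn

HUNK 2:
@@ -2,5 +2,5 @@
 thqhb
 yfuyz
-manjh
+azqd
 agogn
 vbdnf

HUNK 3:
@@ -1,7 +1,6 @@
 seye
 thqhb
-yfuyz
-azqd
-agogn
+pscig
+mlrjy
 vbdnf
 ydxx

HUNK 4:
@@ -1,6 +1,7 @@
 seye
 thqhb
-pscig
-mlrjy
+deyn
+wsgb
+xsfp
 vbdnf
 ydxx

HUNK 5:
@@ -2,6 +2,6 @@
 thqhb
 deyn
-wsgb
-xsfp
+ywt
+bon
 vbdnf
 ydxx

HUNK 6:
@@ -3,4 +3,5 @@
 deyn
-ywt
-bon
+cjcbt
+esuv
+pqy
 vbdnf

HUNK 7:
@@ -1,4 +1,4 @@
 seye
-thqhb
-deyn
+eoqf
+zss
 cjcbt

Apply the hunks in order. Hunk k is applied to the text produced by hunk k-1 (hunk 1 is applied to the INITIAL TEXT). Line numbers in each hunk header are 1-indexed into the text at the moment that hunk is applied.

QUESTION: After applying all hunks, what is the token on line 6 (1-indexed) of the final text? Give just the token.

Hunk 1: at line 3 remove [qqnx,sobzc] add [manjh] -> 7 lines: seye thqhb yfuyz manjh agogn vbdnf ydxx
Hunk 2: at line 2 remove [manjh] add [azqd] -> 7 lines: seye thqhb yfuyz azqd agogn vbdnf ydxx
Hunk 3: at line 1 remove [yfuyz,azqd,agogn] add [pscig,mlrjy] -> 6 lines: seye thqhb pscig mlrjy vbdnf ydxx
Hunk 4: at line 1 remove [pscig,mlrjy] add [deyn,wsgb,xsfp] -> 7 lines: seye thqhb deyn wsgb xsfp vbdnf ydxx
Hunk 5: at line 2 remove [wsgb,xsfp] add [ywt,bon] -> 7 lines: seye thqhb deyn ywt bon vbdnf ydxx
Hunk 6: at line 3 remove [ywt,bon] add [cjcbt,esuv,pqy] -> 8 lines: seye thqhb deyn cjcbt esuv pqy vbdnf ydxx
Hunk 7: at line 1 remove [thqhb,deyn] add [eoqf,zss] -> 8 lines: seye eoqf zss cjcbt esuv pqy vbdnf ydxx
Final line 6: pqy

Answer: pqy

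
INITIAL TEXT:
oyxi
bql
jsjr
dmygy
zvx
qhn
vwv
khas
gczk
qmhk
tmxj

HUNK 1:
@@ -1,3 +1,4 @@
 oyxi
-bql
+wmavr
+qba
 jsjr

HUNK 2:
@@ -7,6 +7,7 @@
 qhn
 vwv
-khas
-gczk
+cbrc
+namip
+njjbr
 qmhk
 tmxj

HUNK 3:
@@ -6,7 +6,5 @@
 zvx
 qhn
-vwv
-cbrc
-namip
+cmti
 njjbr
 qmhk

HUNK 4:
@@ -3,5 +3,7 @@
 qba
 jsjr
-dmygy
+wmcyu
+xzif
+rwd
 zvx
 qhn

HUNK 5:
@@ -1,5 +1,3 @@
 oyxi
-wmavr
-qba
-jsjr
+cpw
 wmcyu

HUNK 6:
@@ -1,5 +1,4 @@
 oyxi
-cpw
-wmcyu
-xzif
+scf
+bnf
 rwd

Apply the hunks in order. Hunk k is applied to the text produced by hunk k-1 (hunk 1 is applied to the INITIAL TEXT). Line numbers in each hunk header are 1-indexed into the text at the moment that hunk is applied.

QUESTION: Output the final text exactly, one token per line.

Answer: oyxi
scf
bnf
rwd
zvx
qhn
cmti
njjbr
qmhk
tmxj

Derivation:
Hunk 1: at line 1 remove [bql] add [wmavr,qba] -> 12 lines: oyxi wmavr qba jsjr dmygy zvx qhn vwv khas gczk qmhk tmxj
Hunk 2: at line 7 remove [khas,gczk] add [cbrc,namip,njjbr] -> 13 lines: oyxi wmavr qba jsjr dmygy zvx qhn vwv cbrc namip njjbr qmhk tmxj
Hunk 3: at line 6 remove [vwv,cbrc,namip] add [cmti] -> 11 lines: oyxi wmavr qba jsjr dmygy zvx qhn cmti njjbr qmhk tmxj
Hunk 4: at line 3 remove [dmygy] add [wmcyu,xzif,rwd] -> 13 lines: oyxi wmavr qba jsjr wmcyu xzif rwd zvx qhn cmti njjbr qmhk tmxj
Hunk 5: at line 1 remove [wmavr,qba,jsjr] add [cpw] -> 11 lines: oyxi cpw wmcyu xzif rwd zvx qhn cmti njjbr qmhk tmxj
Hunk 6: at line 1 remove [cpw,wmcyu,xzif] add [scf,bnf] -> 10 lines: oyxi scf bnf rwd zvx qhn cmti njjbr qmhk tmxj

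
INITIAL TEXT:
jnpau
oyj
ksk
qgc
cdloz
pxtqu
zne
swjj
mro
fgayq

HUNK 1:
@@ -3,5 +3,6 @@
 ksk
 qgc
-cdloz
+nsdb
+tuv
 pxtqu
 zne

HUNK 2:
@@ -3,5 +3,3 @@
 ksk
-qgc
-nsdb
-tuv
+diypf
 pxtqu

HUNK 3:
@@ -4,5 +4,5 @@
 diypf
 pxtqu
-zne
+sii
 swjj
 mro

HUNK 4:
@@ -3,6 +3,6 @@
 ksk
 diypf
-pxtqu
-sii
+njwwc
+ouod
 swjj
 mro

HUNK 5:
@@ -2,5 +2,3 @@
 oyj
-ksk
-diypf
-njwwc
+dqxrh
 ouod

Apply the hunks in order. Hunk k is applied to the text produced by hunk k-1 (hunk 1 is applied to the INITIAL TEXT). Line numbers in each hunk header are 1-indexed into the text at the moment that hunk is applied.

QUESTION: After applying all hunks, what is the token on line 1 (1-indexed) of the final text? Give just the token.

Answer: jnpau

Derivation:
Hunk 1: at line 3 remove [cdloz] add [nsdb,tuv] -> 11 lines: jnpau oyj ksk qgc nsdb tuv pxtqu zne swjj mro fgayq
Hunk 2: at line 3 remove [qgc,nsdb,tuv] add [diypf] -> 9 lines: jnpau oyj ksk diypf pxtqu zne swjj mro fgayq
Hunk 3: at line 4 remove [zne] add [sii] -> 9 lines: jnpau oyj ksk diypf pxtqu sii swjj mro fgayq
Hunk 4: at line 3 remove [pxtqu,sii] add [njwwc,ouod] -> 9 lines: jnpau oyj ksk diypf njwwc ouod swjj mro fgayq
Hunk 5: at line 2 remove [ksk,diypf,njwwc] add [dqxrh] -> 7 lines: jnpau oyj dqxrh ouod swjj mro fgayq
Final line 1: jnpau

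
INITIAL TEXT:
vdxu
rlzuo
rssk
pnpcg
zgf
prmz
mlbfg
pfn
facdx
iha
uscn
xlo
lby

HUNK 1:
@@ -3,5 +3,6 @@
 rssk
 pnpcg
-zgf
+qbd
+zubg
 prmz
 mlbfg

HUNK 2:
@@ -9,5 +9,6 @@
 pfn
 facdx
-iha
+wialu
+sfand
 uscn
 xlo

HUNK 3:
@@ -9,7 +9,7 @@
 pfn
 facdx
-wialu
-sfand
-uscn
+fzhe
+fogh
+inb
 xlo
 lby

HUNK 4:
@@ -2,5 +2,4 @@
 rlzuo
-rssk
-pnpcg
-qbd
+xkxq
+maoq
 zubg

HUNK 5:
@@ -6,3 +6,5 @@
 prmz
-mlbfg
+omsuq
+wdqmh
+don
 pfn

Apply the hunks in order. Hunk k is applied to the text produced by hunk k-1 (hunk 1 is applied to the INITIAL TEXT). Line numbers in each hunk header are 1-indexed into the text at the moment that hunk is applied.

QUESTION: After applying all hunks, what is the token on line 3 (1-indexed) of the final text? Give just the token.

Hunk 1: at line 3 remove [zgf] add [qbd,zubg] -> 14 lines: vdxu rlzuo rssk pnpcg qbd zubg prmz mlbfg pfn facdx iha uscn xlo lby
Hunk 2: at line 9 remove [iha] add [wialu,sfand] -> 15 lines: vdxu rlzuo rssk pnpcg qbd zubg prmz mlbfg pfn facdx wialu sfand uscn xlo lby
Hunk 3: at line 9 remove [wialu,sfand,uscn] add [fzhe,fogh,inb] -> 15 lines: vdxu rlzuo rssk pnpcg qbd zubg prmz mlbfg pfn facdx fzhe fogh inb xlo lby
Hunk 4: at line 2 remove [rssk,pnpcg,qbd] add [xkxq,maoq] -> 14 lines: vdxu rlzuo xkxq maoq zubg prmz mlbfg pfn facdx fzhe fogh inb xlo lby
Hunk 5: at line 6 remove [mlbfg] add [omsuq,wdqmh,don] -> 16 lines: vdxu rlzuo xkxq maoq zubg prmz omsuq wdqmh don pfn facdx fzhe fogh inb xlo lby
Final line 3: xkxq

Answer: xkxq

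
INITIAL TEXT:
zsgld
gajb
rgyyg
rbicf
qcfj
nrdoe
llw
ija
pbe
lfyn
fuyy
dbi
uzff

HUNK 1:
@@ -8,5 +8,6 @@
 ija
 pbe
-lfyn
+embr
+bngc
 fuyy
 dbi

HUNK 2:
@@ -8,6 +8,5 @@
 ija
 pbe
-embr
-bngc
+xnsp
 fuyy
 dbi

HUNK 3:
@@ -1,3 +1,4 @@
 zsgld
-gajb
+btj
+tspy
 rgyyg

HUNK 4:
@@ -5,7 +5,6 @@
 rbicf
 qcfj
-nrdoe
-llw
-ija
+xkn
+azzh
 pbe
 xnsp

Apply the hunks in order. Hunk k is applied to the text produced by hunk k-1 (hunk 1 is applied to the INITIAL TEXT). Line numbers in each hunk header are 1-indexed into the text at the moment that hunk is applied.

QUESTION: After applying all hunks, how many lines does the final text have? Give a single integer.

Hunk 1: at line 8 remove [lfyn] add [embr,bngc] -> 14 lines: zsgld gajb rgyyg rbicf qcfj nrdoe llw ija pbe embr bngc fuyy dbi uzff
Hunk 2: at line 8 remove [embr,bngc] add [xnsp] -> 13 lines: zsgld gajb rgyyg rbicf qcfj nrdoe llw ija pbe xnsp fuyy dbi uzff
Hunk 3: at line 1 remove [gajb] add [btj,tspy] -> 14 lines: zsgld btj tspy rgyyg rbicf qcfj nrdoe llw ija pbe xnsp fuyy dbi uzff
Hunk 4: at line 5 remove [nrdoe,llw,ija] add [xkn,azzh] -> 13 lines: zsgld btj tspy rgyyg rbicf qcfj xkn azzh pbe xnsp fuyy dbi uzff
Final line count: 13

Answer: 13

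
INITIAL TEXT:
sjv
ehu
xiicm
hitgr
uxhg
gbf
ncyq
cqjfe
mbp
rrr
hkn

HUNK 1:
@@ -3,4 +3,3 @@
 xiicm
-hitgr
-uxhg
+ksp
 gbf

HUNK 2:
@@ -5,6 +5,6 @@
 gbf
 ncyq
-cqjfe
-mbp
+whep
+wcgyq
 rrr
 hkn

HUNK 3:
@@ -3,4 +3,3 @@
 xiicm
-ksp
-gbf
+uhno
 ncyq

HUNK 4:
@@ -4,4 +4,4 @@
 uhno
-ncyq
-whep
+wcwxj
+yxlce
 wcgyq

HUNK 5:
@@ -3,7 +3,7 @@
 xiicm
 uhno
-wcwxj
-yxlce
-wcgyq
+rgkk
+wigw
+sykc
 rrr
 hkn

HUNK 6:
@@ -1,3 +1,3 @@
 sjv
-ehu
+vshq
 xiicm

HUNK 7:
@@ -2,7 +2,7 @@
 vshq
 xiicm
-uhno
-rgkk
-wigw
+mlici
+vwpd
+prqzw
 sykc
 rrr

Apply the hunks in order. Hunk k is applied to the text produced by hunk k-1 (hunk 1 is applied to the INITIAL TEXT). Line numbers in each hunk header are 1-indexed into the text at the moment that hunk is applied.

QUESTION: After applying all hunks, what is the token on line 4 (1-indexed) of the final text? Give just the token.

Answer: mlici

Derivation:
Hunk 1: at line 3 remove [hitgr,uxhg] add [ksp] -> 10 lines: sjv ehu xiicm ksp gbf ncyq cqjfe mbp rrr hkn
Hunk 2: at line 5 remove [cqjfe,mbp] add [whep,wcgyq] -> 10 lines: sjv ehu xiicm ksp gbf ncyq whep wcgyq rrr hkn
Hunk 3: at line 3 remove [ksp,gbf] add [uhno] -> 9 lines: sjv ehu xiicm uhno ncyq whep wcgyq rrr hkn
Hunk 4: at line 4 remove [ncyq,whep] add [wcwxj,yxlce] -> 9 lines: sjv ehu xiicm uhno wcwxj yxlce wcgyq rrr hkn
Hunk 5: at line 3 remove [wcwxj,yxlce,wcgyq] add [rgkk,wigw,sykc] -> 9 lines: sjv ehu xiicm uhno rgkk wigw sykc rrr hkn
Hunk 6: at line 1 remove [ehu] add [vshq] -> 9 lines: sjv vshq xiicm uhno rgkk wigw sykc rrr hkn
Hunk 7: at line 2 remove [uhno,rgkk,wigw] add [mlici,vwpd,prqzw] -> 9 lines: sjv vshq xiicm mlici vwpd prqzw sykc rrr hkn
Final line 4: mlici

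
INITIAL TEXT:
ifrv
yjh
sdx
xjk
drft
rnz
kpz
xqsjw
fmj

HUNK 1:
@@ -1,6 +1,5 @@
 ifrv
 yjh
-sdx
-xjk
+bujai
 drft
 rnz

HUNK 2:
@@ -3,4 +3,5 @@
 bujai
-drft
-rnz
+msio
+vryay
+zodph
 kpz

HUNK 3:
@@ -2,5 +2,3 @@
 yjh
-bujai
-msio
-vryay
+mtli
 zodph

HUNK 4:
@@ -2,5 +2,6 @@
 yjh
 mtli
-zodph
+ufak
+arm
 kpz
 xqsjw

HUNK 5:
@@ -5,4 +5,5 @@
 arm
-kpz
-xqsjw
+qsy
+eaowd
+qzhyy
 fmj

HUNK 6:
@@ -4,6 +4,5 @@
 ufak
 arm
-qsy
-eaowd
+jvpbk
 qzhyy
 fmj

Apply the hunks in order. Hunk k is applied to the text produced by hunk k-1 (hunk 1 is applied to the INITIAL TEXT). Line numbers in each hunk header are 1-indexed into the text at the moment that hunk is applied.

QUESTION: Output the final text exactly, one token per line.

Answer: ifrv
yjh
mtli
ufak
arm
jvpbk
qzhyy
fmj

Derivation:
Hunk 1: at line 1 remove [sdx,xjk] add [bujai] -> 8 lines: ifrv yjh bujai drft rnz kpz xqsjw fmj
Hunk 2: at line 3 remove [drft,rnz] add [msio,vryay,zodph] -> 9 lines: ifrv yjh bujai msio vryay zodph kpz xqsjw fmj
Hunk 3: at line 2 remove [bujai,msio,vryay] add [mtli] -> 7 lines: ifrv yjh mtli zodph kpz xqsjw fmj
Hunk 4: at line 2 remove [zodph] add [ufak,arm] -> 8 lines: ifrv yjh mtli ufak arm kpz xqsjw fmj
Hunk 5: at line 5 remove [kpz,xqsjw] add [qsy,eaowd,qzhyy] -> 9 lines: ifrv yjh mtli ufak arm qsy eaowd qzhyy fmj
Hunk 6: at line 4 remove [qsy,eaowd] add [jvpbk] -> 8 lines: ifrv yjh mtli ufak arm jvpbk qzhyy fmj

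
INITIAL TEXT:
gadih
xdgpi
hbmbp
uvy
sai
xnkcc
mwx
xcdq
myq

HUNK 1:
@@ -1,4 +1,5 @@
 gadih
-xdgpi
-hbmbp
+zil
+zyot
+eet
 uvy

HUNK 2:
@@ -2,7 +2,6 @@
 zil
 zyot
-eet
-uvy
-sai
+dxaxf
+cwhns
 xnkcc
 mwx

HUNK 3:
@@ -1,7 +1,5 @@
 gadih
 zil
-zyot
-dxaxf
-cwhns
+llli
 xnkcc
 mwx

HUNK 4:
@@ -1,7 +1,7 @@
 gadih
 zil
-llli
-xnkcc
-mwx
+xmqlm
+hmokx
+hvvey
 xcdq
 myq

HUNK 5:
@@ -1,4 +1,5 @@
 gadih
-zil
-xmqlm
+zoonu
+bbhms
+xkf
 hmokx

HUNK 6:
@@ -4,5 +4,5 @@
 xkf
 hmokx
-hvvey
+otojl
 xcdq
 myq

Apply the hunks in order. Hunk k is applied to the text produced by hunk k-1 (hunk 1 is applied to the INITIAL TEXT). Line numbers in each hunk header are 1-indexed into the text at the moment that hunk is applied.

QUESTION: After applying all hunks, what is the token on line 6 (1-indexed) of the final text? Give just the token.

Answer: otojl

Derivation:
Hunk 1: at line 1 remove [xdgpi,hbmbp] add [zil,zyot,eet] -> 10 lines: gadih zil zyot eet uvy sai xnkcc mwx xcdq myq
Hunk 2: at line 2 remove [eet,uvy,sai] add [dxaxf,cwhns] -> 9 lines: gadih zil zyot dxaxf cwhns xnkcc mwx xcdq myq
Hunk 3: at line 1 remove [zyot,dxaxf,cwhns] add [llli] -> 7 lines: gadih zil llli xnkcc mwx xcdq myq
Hunk 4: at line 1 remove [llli,xnkcc,mwx] add [xmqlm,hmokx,hvvey] -> 7 lines: gadih zil xmqlm hmokx hvvey xcdq myq
Hunk 5: at line 1 remove [zil,xmqlm] add [zoonu,bbhms,xkf] -> 8 lines: gadih zoonu bbhms xkf hmokx hvvey xcdq myq
Hunk 6: at line 4 remove [hvvey] add [otojl] -> 8 lines: gadih zoonu bbhms xkf hmokx otojl xcdq myq
Final line 6: otojl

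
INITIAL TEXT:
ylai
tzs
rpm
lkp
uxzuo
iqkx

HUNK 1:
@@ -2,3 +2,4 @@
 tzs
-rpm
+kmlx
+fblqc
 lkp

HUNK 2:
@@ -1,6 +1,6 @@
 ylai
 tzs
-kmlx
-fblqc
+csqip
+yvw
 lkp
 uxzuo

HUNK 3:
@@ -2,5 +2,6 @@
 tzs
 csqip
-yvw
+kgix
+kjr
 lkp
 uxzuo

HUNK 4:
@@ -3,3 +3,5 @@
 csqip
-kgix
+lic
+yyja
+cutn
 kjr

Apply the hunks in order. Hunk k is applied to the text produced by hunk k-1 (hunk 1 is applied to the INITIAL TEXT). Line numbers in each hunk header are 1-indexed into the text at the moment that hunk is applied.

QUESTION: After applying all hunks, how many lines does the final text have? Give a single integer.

Hunk 1: at line 2 remove [rpm] add [kmlx,fblqc] -> 7 lines: ylai tzs kmlx fblqc lkp uxzuo iqkx
Hunk 2: at line 1 remove [kmlx,fblqc] add [csqip,yvw] -> 7 lines: ylai tzs csqip yvw lkp uxzuo iqkx
Hunk 3: at line 2 remove [yvw] add [kgix,kjr] -> 8 lines: ylai tzs csqip kgix kjr lkp uxzuo iqkx
Hunk 4: at line 3 remove [kgix] add [lic,yyja,cutn] -> 10 lines: ylai tzs csqip lic yyja cutn kjr lkp uxzuo iqkx
Final line count: 10

Answer: 10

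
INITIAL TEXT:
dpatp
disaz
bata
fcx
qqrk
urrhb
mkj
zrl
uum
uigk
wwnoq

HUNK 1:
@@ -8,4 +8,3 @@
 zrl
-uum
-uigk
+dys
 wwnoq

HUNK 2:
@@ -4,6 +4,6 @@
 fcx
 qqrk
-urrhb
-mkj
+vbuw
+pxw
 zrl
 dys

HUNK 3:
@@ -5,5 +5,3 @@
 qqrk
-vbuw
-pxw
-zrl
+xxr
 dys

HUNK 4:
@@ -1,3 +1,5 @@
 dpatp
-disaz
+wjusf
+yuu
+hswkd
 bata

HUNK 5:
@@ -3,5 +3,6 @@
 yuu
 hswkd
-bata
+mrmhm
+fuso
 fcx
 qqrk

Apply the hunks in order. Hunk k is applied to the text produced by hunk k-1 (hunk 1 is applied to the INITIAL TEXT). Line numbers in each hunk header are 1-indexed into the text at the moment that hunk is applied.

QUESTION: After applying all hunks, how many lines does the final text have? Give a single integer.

Hunk 1: at line 8 remove [uum,uigk] add [dys] -> 10 lines: dpatp disaz bata fcx qqrk urrhb mkj zrl dys wwnoq
Hunk 2: at line 4 remove [urrhb,mkj] add [vbuw,pxw] -> 10 lines: dpatp disaz bata fcx qqrk vbuw pxw zrl dys wwnoq
Hunk 3: at line 5 remove [vbuw,pxw,zrl] add [xxr] -> 8 lines: dpatp disaz bata fcx qqrk xxr dys wwnoq
Hunk 4: at line 1 remove [disaz] add [wjusf,yuu,hswkd] -> 10 lines: dpatp wjusf yuu hswkd bata fcx qqrk xxr dys wwnoq
Hunk 5: at line 3 remove [bata] add [mrmhm,fuso] -> 11 lines: dpatp wjusf yuu hswkd mrmhm fuso fcx qqrk xxr dys wwnoq
Final line count: 11

Answer: 11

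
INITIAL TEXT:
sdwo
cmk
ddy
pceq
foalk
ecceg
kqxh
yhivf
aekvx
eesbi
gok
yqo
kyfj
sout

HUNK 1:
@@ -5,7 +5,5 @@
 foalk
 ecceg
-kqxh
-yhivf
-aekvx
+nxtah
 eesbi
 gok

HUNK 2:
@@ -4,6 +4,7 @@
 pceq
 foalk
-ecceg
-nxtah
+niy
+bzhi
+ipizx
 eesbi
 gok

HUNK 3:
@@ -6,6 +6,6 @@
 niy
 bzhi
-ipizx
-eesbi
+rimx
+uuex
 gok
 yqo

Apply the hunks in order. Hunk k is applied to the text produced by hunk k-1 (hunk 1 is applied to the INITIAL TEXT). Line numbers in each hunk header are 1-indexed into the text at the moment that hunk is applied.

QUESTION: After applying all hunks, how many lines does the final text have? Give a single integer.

Hunk 1: at line 5 remove [kqxh,yhivf,aekvx] add [nxtah] -> 12 lines: sdwo cmk ddy pceq foalk ecceg nxtah eesbi gok yqo kyfj sout
Hunk 2: at line 4 remove [ecceg,nxtah] add [niy,bzhi,ipizx] -> 13 lines: sdwo cmk ddy pceq foalk niy bzhi ipizx eesbi gok yqo kyfj sout
Hunk 3: at line 6 remove [ipizx,eesbi] add [rimx,uuex] -> 13 lines: sdwo cmk ddy pceq foalk niy bzhi rimx uuex gok yqo kyfj sout
Final line count: 13

Answer: 13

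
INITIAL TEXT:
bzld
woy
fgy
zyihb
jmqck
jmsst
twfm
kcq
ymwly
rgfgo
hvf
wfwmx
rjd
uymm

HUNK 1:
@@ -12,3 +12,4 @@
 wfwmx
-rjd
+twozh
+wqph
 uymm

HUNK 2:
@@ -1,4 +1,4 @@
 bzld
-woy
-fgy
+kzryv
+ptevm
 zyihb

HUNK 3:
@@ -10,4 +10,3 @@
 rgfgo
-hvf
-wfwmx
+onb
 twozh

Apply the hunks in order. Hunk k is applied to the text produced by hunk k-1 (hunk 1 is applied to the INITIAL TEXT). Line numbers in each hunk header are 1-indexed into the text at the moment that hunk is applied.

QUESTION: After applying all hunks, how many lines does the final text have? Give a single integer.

Answer: 14

Derivation:
Hunk 1: at line 12 remove [rjd] add [twozh,wqph] -> 15 lines: bzld woy fgy zyihb jmqck jmsst twfm kcq ymwly rgfgo hvf wfwmx twozh wqph uymm
Hunk 2: at line 1 remove [woy,fgy] add [kzryv,ptevm] -> 15 lines: bzld kzryv ptevm zyihb jmqck jmsst twfm kcq ymwly rgfgo hvf wfwmx twozh wqph uymm
Hunk 3: at line 10 remove [hvf,wfwmx] add [onb] -> 14 lines: bzld kzryv ptevm zyihb jmqck jmsst twfm kcq ymwly rgfgo onb twozh wqph uymm
Final line count: 14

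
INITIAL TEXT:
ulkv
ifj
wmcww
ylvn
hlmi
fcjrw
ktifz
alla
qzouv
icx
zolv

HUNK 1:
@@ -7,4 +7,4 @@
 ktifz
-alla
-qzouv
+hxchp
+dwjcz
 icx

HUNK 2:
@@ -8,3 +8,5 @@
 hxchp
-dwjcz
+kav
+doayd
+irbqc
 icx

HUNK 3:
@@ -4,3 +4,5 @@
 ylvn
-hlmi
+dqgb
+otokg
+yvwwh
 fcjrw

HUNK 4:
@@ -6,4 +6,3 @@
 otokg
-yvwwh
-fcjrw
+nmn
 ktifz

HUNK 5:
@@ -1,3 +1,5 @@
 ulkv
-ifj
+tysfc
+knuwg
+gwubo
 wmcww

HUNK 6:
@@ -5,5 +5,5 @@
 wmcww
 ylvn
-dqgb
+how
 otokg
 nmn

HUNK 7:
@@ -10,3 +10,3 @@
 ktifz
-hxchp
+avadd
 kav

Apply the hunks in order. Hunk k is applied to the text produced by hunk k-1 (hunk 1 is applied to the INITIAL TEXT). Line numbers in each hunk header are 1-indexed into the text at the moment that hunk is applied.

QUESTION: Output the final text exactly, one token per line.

Hunk 1: at line 7 remove [alla,qzouv] add [hxchp,dwjcz] -> 11 lines: ulkv ifj wmcww ylvn hlmi fcjrw ktifz hxchp dwjcz icx zolv
Hunk 2: at line 8 remove [dwjcz] add [kav,doayd,irbqc] -> 13 lines: ulkv ifj wmcww ylvn hlmi fcjrw ktifz hxchp kav doayd irbqc icx zolv
Hunk 3: at line 4 remove [hlmi] add [dqgb,otokg,yvwwh] -> 15 lines: ulkv ifj wmcww ylvn dqgb otokg yvwwh fcjrw ktifz hxchp kav doayd irbqc icx zolv
Hunk 4: at line 6 remove [yvwwh,fcjrw] add [nmn] -> 14 lines: ulkv ifj wmcww ylvn dqgb otokg nmn ktifz hxchp kav doayd irbqc icx zolv
Hunk 5: at line 1 remove [ifj] add [tysfc,knuwg,gwubo] -> 16 lines: ulkv tysfc knuwg gwubo wmcww ylvn dqgb otokg nmn ktifz hxchp kav doayd irbqc icx zolv
Hunk 6: at line 5 remove [dqgb] add [how] -> 16 lines: ulkv tysfc knuwg gwubo wmcww ylvn how otokg nmn ktifz hxchp kav doayd irbqc icx zolv
Hunk 7: at line 10 remove [hxchp] add [avadd] -> 16 lines: ulkv tysfc knuwg gwubo wmcww ylvn how otokg nmn ktifz avadd kav doayd irbqc icx zolv

Answer: ulkv
tysfc
knuwg
gwubo
wmcww
ylvn
how
otokg
nmn
ktifz
avadd
kav
doayd
irbqc
icx
zolv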